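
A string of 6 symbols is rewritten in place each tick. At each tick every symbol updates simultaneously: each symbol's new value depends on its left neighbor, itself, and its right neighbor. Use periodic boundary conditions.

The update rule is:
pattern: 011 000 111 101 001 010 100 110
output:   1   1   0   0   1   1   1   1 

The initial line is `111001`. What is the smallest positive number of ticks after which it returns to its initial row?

2

tick 1: 001111
tick 2: 111001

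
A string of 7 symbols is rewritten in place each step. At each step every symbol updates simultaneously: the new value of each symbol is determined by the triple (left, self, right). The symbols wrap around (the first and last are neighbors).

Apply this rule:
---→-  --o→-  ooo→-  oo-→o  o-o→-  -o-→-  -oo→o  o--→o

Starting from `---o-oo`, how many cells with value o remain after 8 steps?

3

step 1: o----oo
step 2: oo---o-
step 3: ooo----
step 4: o-oo---
step 5: --ooo--
step 6: --o-oo-
step 7: ----ooo
step 8: o---o-o
count of o: 3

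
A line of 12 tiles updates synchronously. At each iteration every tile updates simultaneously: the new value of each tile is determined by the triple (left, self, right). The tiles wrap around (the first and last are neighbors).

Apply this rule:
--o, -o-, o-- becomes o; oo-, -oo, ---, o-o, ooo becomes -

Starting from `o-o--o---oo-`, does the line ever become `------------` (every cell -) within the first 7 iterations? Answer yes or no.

o-ooooo-o---
o-------oo-o
-o-----o----
ooo---ooo---
---o-o---o-o
o-oo-oo-oo-o
------------
all cells are - at iteration 7

yes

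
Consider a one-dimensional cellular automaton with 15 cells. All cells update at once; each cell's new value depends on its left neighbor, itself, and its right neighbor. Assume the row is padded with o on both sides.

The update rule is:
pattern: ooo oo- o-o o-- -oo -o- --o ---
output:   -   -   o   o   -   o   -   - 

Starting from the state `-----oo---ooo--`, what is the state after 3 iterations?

ooo------o-----

iteration 1: o------o-----o-
iteration 2: -o-----oo----oo
iteration 3: ooo------o-----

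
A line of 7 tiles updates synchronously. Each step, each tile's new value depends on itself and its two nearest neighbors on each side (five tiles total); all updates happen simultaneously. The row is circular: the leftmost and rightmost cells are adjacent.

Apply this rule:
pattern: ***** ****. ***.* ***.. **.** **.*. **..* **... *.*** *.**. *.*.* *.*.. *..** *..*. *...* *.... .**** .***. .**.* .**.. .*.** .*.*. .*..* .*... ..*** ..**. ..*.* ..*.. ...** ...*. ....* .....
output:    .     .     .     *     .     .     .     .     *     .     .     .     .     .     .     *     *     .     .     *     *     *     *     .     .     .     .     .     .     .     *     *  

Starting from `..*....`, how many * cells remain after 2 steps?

2

*...***
*....*.
count of *: 2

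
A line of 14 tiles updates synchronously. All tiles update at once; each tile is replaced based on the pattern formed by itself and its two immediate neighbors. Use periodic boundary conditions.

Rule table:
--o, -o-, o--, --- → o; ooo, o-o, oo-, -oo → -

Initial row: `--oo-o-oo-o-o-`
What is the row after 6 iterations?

--ooooooooo---

oo---o----o-oo
--ooooooooo---
oo---------ooo
--ooooooooo---  (repeats iteration 2; period 2)
iteration 6: --ooooooooo---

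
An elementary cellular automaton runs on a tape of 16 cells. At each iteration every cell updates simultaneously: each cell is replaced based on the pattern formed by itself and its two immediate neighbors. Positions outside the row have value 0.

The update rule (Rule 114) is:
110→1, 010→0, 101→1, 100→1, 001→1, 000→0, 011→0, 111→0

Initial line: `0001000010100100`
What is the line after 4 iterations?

0101010110101011

0010100101011010
0101011010101101
1010101101010110
0101010110101011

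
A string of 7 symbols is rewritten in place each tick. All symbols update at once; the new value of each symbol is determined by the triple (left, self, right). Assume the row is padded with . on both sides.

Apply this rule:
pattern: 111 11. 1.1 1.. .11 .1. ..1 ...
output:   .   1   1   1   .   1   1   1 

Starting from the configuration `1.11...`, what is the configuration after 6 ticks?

1.....1

tick 1: 11.1111
tick 2: .11...1
tick 3: 1.11111
tick 4: 11....1
tick 5: .111111
tick 6: 1.....1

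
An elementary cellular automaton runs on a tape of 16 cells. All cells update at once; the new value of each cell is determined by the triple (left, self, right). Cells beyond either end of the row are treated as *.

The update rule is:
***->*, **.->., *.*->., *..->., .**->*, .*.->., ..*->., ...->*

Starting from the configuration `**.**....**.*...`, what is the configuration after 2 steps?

*..*..**.*....*.
......*....**...

......*....**...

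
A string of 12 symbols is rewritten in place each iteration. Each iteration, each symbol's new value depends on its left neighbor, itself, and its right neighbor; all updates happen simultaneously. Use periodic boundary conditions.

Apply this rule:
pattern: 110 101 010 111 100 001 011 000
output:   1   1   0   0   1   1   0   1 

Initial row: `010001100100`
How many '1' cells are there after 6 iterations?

6

101110111011
110011001100
011101110111
100110011001
111011101110
001100110011
count of 1: 6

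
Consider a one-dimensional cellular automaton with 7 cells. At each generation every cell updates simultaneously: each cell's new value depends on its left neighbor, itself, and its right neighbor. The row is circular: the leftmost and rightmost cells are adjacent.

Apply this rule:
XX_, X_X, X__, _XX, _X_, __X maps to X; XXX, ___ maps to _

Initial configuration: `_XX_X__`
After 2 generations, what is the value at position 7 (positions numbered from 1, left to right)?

XXXXXX_
X____XX
position 7 holds X

X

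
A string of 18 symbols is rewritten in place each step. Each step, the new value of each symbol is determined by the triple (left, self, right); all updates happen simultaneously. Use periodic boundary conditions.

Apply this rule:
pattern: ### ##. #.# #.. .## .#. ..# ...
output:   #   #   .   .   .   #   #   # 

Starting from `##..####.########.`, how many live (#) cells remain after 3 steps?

10

step 1: .#.#.###..#######.
step 2: ##.#..##.#.######.
step 3: .#.#.#.#.#..#####.
count of #: 10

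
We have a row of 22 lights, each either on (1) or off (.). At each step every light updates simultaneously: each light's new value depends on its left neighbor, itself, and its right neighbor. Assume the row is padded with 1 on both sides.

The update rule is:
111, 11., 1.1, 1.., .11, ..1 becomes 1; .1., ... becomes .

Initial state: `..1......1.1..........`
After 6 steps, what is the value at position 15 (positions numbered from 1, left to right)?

11.1....1.1.1........1
111.1..1.1.1.1......11
1111.11.1.1.1.1....111
11111111.1.1.1.1..1111
111111111.1.1.1.111111
1111111111.1.1.1111111
position 15 holds .

.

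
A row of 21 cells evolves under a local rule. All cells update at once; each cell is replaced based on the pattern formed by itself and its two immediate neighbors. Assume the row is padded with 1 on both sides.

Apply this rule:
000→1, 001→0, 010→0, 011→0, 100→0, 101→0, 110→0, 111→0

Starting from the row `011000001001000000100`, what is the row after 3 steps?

000011100000011110000

000011100000011110000
011000001111000000110
000011100000011110000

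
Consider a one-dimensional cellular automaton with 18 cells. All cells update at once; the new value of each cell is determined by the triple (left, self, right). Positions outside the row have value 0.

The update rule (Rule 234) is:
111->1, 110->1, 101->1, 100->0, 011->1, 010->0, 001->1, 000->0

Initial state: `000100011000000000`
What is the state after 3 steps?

100011111000000000

001000111000000000
010001111000000000
100011111000000000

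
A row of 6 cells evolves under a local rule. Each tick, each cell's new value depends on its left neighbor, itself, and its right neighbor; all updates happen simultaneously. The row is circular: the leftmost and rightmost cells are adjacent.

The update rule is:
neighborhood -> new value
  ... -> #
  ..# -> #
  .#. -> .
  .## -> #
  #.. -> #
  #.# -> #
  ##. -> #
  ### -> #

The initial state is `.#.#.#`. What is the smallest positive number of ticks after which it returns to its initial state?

tick 1: #.#.#.
tick 2: .#.#.#

2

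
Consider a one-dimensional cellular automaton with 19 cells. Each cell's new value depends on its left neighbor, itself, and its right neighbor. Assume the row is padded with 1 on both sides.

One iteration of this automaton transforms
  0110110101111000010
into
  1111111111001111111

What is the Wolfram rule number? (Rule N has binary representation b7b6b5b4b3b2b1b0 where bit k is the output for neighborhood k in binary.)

position 10: 111 → 0  (bit 7 = 0)
position 2: 110 → 1  (bit 6 = 1)
position 0: 101 → 1  (bit 5 = 1)
position 13: 100 → 1  (bit 4 = 1)
position 1: 011 → 1  (bit 3 = 1)
position 7: 010 → 1  (bit 2 = 1)
position 16: 001 → 1  (bit 1 = 1)
position 14: 000 → 1  (bit 0 = 1)
bits b7..b0 = 01111111 = 127

127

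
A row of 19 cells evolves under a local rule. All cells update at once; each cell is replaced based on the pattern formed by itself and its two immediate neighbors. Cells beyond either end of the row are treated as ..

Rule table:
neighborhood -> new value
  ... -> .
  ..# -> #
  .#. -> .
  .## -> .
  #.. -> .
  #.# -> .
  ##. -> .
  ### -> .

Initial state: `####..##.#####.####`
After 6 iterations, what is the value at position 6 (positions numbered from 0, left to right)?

iteration 1: .....#.............
iteration 2: ....#..............
iteration 3: ...#...............
iteration 4: ..#................
iteration 5: .#.................
iteration 6: #..................
position 6 holds .

.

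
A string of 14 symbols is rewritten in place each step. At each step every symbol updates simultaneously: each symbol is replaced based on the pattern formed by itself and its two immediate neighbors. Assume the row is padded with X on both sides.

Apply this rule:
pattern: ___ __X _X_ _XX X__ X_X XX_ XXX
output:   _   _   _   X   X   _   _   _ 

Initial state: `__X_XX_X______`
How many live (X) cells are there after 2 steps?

step 1: X___X___X_____
step 2: _X___X___X____
count of X: 3

3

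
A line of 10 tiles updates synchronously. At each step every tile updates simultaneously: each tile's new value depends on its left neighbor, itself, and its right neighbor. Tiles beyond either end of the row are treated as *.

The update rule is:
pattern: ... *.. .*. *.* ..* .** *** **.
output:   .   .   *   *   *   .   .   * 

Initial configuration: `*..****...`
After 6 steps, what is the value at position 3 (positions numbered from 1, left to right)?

.

step 1: *.*...*..*
step 2: ***..**.*.
step 3: ..*.*.****
step 4: .*****....
step 5: *....*...*
step 6: *...**..*.
position 3 holds .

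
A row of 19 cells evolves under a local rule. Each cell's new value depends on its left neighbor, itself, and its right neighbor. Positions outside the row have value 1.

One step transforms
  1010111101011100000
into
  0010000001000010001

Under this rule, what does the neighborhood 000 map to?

At position 15 the neighborhood is 000; the next row has 0 there.

0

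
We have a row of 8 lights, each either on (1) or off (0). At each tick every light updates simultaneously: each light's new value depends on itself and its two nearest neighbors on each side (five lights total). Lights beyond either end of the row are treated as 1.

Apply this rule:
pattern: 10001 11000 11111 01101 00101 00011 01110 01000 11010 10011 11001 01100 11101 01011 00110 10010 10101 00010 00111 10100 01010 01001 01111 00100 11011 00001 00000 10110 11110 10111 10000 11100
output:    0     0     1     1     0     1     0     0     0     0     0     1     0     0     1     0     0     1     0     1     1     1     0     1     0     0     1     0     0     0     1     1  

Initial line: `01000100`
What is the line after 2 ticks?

01100000

tick 1: 01001110
tick 2: 01100000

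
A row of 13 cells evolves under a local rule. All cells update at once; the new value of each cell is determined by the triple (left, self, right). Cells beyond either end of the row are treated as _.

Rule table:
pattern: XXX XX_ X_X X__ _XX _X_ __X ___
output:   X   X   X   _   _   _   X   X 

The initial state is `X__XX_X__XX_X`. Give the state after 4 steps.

X_XX_X_X_X__X

__X_XX__X_XX_
XX_X_X_X_X_X_
_XX_X_X_X_X__
X_XX_X_X_X__X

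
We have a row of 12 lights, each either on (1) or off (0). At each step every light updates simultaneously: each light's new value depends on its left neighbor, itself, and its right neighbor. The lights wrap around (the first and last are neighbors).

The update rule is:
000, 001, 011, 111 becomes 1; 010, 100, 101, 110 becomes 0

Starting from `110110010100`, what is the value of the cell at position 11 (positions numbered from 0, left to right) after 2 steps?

1

step 1: 100100100001
step 2: 001001001111
position 11 holds 1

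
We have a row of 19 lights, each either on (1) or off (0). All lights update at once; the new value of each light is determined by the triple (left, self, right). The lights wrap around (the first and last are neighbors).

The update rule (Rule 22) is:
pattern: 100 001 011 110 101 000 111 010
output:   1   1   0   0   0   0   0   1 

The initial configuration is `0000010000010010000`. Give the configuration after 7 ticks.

0000111000111111000
0001000101000000100
0011101101100001110
0100000000010010001
0110000000111111011
0001000001000000000
0011100011100000000

0011100011100000000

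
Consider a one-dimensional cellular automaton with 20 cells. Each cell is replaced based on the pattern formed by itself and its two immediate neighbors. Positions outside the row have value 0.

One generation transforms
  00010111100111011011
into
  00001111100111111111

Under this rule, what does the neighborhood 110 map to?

1

At position 8 the neighborhood is 110; the next row has 1 there.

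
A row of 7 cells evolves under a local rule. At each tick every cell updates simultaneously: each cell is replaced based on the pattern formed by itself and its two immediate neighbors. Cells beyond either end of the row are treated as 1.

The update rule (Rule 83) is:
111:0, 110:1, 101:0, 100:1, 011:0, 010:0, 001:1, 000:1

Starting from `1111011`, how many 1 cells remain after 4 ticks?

0001000
1110111
0010000
1101111
count of 1: 6

6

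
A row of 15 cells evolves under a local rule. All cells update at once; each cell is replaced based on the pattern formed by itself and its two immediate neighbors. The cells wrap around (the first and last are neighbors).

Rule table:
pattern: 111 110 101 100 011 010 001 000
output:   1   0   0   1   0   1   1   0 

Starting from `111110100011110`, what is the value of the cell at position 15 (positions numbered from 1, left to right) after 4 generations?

0

011100110101100
101011000100010
101000101110110
101101100100000
position 15 holds 0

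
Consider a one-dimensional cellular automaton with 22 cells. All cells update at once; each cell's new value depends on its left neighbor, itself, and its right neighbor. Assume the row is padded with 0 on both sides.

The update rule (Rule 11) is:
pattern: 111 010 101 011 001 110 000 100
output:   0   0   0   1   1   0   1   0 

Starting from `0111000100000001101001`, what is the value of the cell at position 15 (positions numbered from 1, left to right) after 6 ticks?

0

tick 1: 1100011001111111000010
tick 2: 1001110011000000011100
tick 3: 0011000110011111110001
tick 4: 1110011100110000000110
tick 5: 1000110001100111111100
tick 6: 0011100111001100000001
position 15 holds 0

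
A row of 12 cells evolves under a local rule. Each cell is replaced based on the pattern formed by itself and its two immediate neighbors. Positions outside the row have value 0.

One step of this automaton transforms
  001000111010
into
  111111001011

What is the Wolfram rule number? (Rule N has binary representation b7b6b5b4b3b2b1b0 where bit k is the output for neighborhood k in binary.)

87

position 7: 111 → 0  (bit 7 = 0)
position 8: 110 → 1  (bit 6 = 1)
position 9: 101 → 0  (bit 5 = 0)
position 3: 100 → 1  (bit 4 = 1)
position 6: 011 → 0  (bit 3 = 0)
position 2: 010 → 1  (bit 2 = 1)
position 1: 001 → 1  (bit 1 = 1)
position 0: 000 → 1  (bit 0 = 1)
bits b7..b0 = 01010111 = 87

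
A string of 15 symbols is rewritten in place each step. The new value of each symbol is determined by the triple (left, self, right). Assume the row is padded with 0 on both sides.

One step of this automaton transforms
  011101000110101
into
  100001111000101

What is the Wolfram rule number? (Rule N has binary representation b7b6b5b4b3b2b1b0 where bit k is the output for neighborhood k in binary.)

23

position 2: 111 → 0  (bit 7 = 0)
position 3: 110 → 0  (bit 6 = 0)
position 4: 101 → 0  (bit 5 = 0)
position 6: 100 → 1  (bit 4 = 1)
position 1: 011 → 0  (bit 3 = 0)
position 5: 010 → 1  (bit 2 = 1)
position 0: 001 → 1  (bit 1 = 1)
position 7: 000 → 1  (bit 0 = 1)
bits b7..b0 = 00010111 = 23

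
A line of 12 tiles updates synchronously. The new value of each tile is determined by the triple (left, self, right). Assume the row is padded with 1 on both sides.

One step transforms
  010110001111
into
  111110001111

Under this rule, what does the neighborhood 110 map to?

At position 4 the neighborhood is 110; the next row has 1 there.

1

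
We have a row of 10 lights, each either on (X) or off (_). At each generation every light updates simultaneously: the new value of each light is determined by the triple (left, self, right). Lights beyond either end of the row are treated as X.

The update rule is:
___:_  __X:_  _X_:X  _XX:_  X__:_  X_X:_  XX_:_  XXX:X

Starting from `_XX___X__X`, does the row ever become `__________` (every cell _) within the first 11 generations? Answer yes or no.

generation 1: ______X___
generation 2: ______X___  (fixed point — unchanged through generation 11)
generation 11 is ______X___, still not uniform _

no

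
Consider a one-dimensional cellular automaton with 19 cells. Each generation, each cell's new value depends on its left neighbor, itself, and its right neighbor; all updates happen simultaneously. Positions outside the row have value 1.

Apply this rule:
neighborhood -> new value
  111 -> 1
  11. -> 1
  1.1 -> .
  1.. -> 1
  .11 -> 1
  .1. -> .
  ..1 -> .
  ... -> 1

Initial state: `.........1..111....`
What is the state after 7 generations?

11111111111.111111.

11111111..1.111111.
111111111...111111.
11111111111.111111.
11111111111.111111.  (fixed point — unchanged through generation 7)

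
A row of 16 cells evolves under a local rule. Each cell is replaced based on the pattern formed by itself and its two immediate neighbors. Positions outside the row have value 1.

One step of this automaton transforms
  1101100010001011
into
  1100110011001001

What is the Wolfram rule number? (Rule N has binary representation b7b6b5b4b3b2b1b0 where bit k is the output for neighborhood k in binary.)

position 0: 111 → 1  (bit 7 = 1)
position 1: 110 → 1  (bit 6 = 1)
position 2: 101 → 0  (bit 5 = 0)
position 5: 100 → 1  (bit 4 = 1)
position 3: 011 → 0  (bit 3 = 0)
position 8: 010 → 1  (bit 2 = 1)
position 7: 001 → 0  (bit 1 = 0)
position 6: 000 → 0  (bit 0 = 0)
bits b7..b0 = 11010100 = 212

212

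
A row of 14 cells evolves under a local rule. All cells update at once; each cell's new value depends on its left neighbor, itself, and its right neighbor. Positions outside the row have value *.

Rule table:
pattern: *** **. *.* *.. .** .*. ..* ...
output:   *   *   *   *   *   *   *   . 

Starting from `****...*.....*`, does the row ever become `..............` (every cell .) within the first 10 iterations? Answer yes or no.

*****.***...**
**********.***
**************
**************  (fixed point — unchanged through iteration 10)
iteration 10 is **************, still not uniform .

no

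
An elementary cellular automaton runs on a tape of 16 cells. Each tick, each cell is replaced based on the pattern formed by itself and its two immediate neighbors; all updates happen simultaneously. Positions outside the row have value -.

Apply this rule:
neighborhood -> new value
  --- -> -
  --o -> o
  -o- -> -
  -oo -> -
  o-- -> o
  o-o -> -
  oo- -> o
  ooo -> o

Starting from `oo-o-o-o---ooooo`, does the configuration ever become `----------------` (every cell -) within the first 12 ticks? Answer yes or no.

no

tick 1: -o------o-o-oooo
tick 2: o-o----o-----ooo
tick 3: ---o--o-o---o-oo
tick 4: --o-oo---o-o---o
tick 5: -o---oo-o---o-o-
tick 6: o-o-o-o--o-o---o
tick 7: -------oo---o-o-
tick 8: ------o-oo-o---o
tick 9: -----o---o--o-o-
tick 10: ----o-o-o-oo---o
tick 11: ---o-------oo-o-
tick 12: --o-o-----o-o--o
tick 12 is --o-o-----o-o--o, still not uniform -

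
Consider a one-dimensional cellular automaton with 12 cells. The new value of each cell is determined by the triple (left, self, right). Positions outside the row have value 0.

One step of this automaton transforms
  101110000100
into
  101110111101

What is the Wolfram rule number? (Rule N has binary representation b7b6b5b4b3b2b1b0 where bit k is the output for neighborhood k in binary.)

position 3: 111 → 1  (bit 7 = 1)
position 4: 110 → 1  (bit 6 = 1)
position 1: 101 → 0  (bit 5 = 0)
position 5: 100 → 0  (bit 4 = 0)
position 2: 011 → 1  (bit 3 = 1)
position 0: 010 → 1  (bit 2 = 1)
position 8: 001 → 1  (bit 1 = 1)
position 6: 000 → 1  (bit 0 = 1)
bits b7..b0 = 11001111 = 207

207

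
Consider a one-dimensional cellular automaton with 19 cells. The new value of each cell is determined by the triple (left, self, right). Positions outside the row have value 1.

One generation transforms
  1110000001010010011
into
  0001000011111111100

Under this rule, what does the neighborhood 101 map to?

1

At position 10 the neighborhood is 101; the next row has 1 there.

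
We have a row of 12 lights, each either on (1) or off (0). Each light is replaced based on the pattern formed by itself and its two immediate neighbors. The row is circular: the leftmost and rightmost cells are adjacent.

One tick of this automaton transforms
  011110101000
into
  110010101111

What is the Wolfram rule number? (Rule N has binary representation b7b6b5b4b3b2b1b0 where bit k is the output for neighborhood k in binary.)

95

position 2: 111 → 0  (bit 7 = 0)
position 4: 110 → 1  (bit 6 = 1)
position 5: 101 → 0  (bit 5 = 0)
position 9: 100 → 1  (bit 4 = 1)
position 1: 011 → 1  (bit 3 = 1)
position 6: 010 → 1  (bit 2 = 1)
position 0: 001 → 1  (bit 1 = 1)
position 10: 000 → 1  (bit 0 = 1)
bits b7..b0 = 01011111 = 95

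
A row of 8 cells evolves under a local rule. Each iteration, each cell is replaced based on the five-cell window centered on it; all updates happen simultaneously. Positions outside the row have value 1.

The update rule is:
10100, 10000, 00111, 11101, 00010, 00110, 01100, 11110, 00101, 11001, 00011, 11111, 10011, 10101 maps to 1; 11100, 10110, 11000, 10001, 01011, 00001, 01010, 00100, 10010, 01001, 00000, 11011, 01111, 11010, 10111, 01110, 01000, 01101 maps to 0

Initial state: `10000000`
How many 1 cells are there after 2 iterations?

4

00100001
10001011
count of 1: 4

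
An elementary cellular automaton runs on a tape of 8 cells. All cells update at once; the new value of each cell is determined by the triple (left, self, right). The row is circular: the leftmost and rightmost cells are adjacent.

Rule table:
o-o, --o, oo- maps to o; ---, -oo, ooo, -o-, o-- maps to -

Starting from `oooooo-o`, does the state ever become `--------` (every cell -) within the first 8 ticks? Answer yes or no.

-----oo-
----o-o-
---o-o--
--o-o---
-o-o----
o-o-----
-o-----o
o-----o-
tick 8 is o-----o-, still not uniform -

no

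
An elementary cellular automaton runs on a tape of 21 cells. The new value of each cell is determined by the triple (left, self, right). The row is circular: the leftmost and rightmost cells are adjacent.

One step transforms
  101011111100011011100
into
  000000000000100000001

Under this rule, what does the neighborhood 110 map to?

0

At position 9 the neighborhood is 110; the next row has 0 there.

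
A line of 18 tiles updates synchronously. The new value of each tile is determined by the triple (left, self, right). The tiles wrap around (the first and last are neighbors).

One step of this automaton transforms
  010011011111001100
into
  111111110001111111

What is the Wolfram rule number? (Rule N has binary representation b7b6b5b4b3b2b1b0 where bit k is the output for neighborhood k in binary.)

127

position 8: 111 → 0  (bit 7 = 0)
position 5: 110 → 1  (bit 6 = 1)
position 6: 101 → 1  (bit 5 = 1)
position 2: 100 → 1  (bit 4 = 1)
position 4: 011 → 1  (bit 3 = 1)
position 1: 010 → 1  (bit 2 = 1)
position 0: 001 → 1  (bit 1 = 1)
position 17: 000 → 1  (bit 0 = 1)
bits b7..b0 = 01111111 = 127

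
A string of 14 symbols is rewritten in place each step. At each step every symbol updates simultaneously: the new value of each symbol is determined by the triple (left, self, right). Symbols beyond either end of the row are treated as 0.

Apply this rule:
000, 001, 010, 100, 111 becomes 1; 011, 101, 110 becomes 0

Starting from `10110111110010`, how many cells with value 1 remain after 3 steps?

9

10000011101111
11111101000110
01111001111001
count of 1: 9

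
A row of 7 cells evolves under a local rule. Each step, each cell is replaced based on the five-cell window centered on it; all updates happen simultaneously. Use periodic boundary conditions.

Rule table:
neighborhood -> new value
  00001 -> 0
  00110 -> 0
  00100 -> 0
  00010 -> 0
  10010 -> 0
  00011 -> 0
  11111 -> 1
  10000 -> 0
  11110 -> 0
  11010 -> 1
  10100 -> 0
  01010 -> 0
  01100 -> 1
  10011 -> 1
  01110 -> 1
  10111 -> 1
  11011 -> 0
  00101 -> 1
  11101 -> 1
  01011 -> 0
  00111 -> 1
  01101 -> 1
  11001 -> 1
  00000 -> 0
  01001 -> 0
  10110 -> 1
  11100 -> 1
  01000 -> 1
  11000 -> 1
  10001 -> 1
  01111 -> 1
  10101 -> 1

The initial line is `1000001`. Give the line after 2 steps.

1100000
0110000

0110000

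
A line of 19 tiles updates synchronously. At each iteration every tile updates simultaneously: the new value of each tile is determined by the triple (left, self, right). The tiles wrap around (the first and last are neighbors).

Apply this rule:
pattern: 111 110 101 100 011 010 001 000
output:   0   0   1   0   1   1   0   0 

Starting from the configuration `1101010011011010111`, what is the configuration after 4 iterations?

0010000010010000000

0011110010110111100
0010000011101100000
0010000010011000000
0010000010010000000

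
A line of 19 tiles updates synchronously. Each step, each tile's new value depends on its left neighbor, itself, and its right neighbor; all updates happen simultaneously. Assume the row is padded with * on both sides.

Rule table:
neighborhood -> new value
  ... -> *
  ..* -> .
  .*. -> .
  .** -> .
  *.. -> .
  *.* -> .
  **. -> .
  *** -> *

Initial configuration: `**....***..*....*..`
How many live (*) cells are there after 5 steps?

10

*..**..*.....**....
.........***....**.
.*******..*..**....
..*****.........**.
...***..*******....
count of *: 10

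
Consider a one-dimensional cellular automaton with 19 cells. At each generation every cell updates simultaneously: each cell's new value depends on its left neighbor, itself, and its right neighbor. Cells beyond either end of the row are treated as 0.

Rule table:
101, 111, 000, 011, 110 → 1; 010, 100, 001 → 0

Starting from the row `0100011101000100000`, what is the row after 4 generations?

1100111111110011111

generation 1: 0001011110010001111
generation 2: 1100111110000101111
generation 3: 1100111110110011111
generation 4: 1100111111110011111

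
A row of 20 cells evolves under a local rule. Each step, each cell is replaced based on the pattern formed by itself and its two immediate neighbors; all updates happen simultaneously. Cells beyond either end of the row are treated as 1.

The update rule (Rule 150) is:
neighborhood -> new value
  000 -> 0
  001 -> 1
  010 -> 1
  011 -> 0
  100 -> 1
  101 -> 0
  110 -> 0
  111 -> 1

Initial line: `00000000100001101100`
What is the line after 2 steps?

10000001110010000011
01000010101111000101

01000010101111000101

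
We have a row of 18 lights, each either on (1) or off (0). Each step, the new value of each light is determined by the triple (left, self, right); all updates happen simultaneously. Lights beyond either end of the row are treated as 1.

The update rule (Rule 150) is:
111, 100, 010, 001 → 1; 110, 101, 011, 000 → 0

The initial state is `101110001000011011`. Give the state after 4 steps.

100010110110000100

step 1: 000101011100100001
step 2: 101101001011110010
step 3: 000001111001101110
step 4: 100010110110000100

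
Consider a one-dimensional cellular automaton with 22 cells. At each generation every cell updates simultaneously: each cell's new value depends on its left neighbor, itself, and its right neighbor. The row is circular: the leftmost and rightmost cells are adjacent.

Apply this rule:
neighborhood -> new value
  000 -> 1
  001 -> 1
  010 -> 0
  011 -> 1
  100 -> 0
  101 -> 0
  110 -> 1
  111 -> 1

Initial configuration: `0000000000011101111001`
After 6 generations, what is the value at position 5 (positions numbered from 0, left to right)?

0111111111111101111010
1111111111111101111000
1111111111111101111011
1111111111111101111011  (fixed point — unchanged through generation 6)
position 5 holds 1

1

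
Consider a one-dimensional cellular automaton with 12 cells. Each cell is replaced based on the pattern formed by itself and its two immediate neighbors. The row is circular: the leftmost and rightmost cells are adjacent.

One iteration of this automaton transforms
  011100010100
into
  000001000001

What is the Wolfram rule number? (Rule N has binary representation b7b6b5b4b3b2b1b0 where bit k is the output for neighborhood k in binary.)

position 2: 111 → 0  (bit 7 = 0)
position 3: 110 → 0  (bit 6 = 0)
position 8: 101 → 0  (bit 5 = 0)
position 4: 100 → 0  (bit 4 = 0)
position 1: 011 → 0  (bit 3 = 0)
position 7: 010 → 0  (bit 2 = 0)
position 0: 001 → 0  (bit 1 = 0)
position 5: 000 → 1  (bit 0 = 1)
bits b7..b0 = 00000001 = 1

1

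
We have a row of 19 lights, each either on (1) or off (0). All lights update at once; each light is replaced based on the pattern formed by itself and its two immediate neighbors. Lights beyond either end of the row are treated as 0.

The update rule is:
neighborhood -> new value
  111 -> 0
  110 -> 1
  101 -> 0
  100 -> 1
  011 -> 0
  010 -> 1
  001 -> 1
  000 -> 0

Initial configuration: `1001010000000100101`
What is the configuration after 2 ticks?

0001001100010000101

tick 1: 1111011000001111101
tick 2: 0001001100010000101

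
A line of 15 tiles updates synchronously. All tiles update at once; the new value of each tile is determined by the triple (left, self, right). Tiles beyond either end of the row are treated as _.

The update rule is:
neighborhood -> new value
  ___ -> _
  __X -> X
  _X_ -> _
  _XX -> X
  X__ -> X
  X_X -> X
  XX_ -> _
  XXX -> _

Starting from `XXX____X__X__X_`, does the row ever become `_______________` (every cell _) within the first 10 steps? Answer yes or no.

no

X__X__X_XX_XX_X
_XX_XX_XX_XX_X_
XX_XX_XX_XX_X_X
X_XX_XX_XX_X_X_
_XX_XX_XX_X_X_X
XX_XX_XX_X_X_X_
X_XX_XX_X_X_X_X
_XX_XX_X_X_X_X_
XX_XX_X_X_X_X_X
X_XX_X_X_X_X_X_
step 10 is X_XX_X_X_X_X_X_, still not uniform _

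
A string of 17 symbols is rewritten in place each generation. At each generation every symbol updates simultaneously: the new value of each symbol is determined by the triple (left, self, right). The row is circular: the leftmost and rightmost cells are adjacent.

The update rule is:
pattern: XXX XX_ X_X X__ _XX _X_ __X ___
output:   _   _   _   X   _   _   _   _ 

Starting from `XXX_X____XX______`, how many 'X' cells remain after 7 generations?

2

_____X_____X_____
______X_____X____
_______X_____X___
________X_____X__
_________X_____X_
__________X_____X
X__________X_____
count of X: 2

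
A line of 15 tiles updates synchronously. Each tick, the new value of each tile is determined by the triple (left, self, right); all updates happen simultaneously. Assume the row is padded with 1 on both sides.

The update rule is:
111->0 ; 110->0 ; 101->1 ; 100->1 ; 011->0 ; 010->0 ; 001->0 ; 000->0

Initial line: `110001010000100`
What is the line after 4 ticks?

101001000101000

001000101000010
100100010100001
010010001010000
101001000101000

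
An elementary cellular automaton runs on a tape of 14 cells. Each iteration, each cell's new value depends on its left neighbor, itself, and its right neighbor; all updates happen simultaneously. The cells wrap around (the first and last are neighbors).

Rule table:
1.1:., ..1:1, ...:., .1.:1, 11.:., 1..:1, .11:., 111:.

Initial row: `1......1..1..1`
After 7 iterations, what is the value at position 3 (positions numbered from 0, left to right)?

.1....1111111.
111..1.......1
...1111.....1.
..1....1...111
1111..111.1...
....11....11.1
1..1..1..1...1
position 3 holds 1

1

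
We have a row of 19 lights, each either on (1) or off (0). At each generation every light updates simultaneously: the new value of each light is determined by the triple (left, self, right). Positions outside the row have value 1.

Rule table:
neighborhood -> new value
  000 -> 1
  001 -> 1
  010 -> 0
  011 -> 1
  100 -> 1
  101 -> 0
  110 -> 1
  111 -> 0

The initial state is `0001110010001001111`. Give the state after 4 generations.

0011111111111110111

generation 1: 1111011101110111000
generation 2: 0001010101010101111
generation 3: 1110000000000001000
generation 4: 0011111111111110111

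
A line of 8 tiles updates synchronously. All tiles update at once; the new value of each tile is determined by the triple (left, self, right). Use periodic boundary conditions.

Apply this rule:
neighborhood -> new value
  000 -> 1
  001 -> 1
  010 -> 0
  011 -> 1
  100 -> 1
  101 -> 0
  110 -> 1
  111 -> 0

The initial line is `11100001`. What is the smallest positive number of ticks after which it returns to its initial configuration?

2

00111111
11100001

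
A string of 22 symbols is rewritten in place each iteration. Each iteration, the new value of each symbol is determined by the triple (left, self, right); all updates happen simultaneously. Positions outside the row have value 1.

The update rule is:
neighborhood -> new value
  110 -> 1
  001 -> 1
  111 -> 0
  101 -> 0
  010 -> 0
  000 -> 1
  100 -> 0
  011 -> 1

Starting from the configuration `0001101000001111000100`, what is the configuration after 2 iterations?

0100101110001010011011

0111100011111001011001
0100101110001010011011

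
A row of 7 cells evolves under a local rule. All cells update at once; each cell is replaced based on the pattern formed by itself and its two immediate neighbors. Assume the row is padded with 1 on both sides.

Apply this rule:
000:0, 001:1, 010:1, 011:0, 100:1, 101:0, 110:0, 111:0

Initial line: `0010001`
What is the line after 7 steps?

0110001

step 1: 1111010
step 2: 0000010
step 3: 1000110
step 4: 0101000
step 5: 0101101
step 6: 0100000
step 7: 0110001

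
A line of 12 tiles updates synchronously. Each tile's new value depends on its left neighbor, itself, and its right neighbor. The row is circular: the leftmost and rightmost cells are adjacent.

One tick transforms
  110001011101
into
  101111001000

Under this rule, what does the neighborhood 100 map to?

1

At position 2 the neighborhood is 100; the next row has 1 there.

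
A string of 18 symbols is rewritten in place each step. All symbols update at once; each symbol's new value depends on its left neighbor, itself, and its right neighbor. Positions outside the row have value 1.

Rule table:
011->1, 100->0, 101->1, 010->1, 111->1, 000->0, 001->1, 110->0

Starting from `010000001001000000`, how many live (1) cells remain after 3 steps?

110000011011000001
100000110110000011
000001101100000111
count of 1: 7

7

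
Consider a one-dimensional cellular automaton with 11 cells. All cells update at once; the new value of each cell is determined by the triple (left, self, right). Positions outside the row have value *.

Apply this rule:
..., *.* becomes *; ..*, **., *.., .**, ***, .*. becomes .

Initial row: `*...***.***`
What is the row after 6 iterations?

..*....*...
....**...*.
.**....*..*
*...**.....
..*....***.
....**....*

....**....*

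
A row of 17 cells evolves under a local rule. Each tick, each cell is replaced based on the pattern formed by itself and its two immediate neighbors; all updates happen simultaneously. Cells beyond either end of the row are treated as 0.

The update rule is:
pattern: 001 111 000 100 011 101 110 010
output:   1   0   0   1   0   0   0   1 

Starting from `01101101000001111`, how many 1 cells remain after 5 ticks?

10000001100010000
11000010010111000
00100111110000100
01111000001001110
10000100011110001
count of 1: 7

7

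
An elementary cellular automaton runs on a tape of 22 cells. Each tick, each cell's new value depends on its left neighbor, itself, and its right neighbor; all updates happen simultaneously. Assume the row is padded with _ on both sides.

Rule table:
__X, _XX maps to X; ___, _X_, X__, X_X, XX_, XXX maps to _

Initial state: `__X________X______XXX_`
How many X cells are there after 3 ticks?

tick 1: _X________X______XX___
tick 2: X________X______XX____
tick 3: ________X______XX_____
count of X: 3

3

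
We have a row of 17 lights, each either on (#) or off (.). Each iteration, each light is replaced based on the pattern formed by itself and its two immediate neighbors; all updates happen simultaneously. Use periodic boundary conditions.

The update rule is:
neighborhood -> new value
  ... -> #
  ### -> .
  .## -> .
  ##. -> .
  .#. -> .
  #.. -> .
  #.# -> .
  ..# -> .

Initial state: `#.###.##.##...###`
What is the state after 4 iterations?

###########...###

............#....
###########...###
............#....  (repeats iteration 1; period 2)
iteration 4: ###########...###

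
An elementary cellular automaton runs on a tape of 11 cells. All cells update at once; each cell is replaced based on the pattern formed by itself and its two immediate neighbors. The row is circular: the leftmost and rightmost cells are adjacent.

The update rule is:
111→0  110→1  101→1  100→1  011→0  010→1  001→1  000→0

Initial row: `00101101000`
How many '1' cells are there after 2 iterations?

5

iteration 1: 01110111100
iteration 2: 10011000110
count of 1: 5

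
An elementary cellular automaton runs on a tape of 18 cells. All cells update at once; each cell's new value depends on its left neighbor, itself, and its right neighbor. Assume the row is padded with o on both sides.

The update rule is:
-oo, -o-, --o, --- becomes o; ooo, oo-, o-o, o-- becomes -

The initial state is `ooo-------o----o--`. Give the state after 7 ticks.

----ooooooo-oooo-o
-oooo-------o----o
-o----ooooooo-oooo
-o-oooo-------o---
-o-o----ooooooo-oo
-o-o-oooo-------o-
-o-o-o----ooooooo-

-o-o-o----ooooooo-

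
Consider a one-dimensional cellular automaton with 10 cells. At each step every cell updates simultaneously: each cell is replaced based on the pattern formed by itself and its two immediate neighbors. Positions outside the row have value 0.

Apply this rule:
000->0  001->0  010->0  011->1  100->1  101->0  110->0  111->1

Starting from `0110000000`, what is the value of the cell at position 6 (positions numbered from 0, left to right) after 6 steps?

0

0101000000
0000100000
0000010000
0000001000
0000000100
0000000010
position 6 holds 0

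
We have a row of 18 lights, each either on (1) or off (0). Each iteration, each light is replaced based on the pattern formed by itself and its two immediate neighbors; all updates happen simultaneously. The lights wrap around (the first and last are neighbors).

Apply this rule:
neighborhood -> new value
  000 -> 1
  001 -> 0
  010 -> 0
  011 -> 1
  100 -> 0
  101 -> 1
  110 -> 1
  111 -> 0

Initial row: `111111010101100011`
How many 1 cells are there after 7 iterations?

10

000001101011101010
111101110110110100
100111011111111000
000101110000001010
110011010111100100
110011101100100000
110010111100001110
count of 1: 10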